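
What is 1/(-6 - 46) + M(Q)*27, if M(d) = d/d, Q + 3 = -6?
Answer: 1403/52 ≈ 26.981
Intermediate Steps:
Q = -9 (Q = -3 - 6 = -9)
M(d) = 1
1/(-6 - 46) + M(Q)*27 = 1/(-6 - 46) + 1*27 = 1/(-52) + 27 = -1/52 + 27 = 1403/52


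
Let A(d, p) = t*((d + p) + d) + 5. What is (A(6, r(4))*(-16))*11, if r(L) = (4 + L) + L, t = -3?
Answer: 11792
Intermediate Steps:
r(L) = 4 + 2*L
A(d, p) = 5 - 6*d - 3*p (A(d, p) = -3*((d + p) + d) + 5 = -3*(p + 2*d) + 5 = (-6*d - 3*p) + 5 = 5 - 6*d - 3*p)
(A(6, r(4))*(-16))*11 = ((5 - 6*6 - 3*(4 + 2*4))*(-16))*11 = ((5 - 36 - 3*(4 + 8))*(-16))*11 = ((5 - 36 - 3*12)*(-16))*11 = ((5 - 36 - 36)*(-16))*11 = -67*(-16)*11 = 1072*11 = 11792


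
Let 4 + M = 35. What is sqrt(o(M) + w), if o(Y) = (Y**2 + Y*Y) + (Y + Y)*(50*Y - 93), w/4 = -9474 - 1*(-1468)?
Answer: 2*sqrt(15058) ≈ 245.42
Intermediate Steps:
M = 31 (M = -4 + 35 = 31)
w = -32024 (w = 4*(-9474 - 1*(-1468)) = 4*(-9474 + 1468) = 4*(-8006) = -32024)
o(Y) = 2*Y**2 + 2*Y*(-93 + 50*Y) (o(Y) = (Y**2 + Y**2) + (2*Y)*(-93 + 50*Y) = 2*Y**2 + 2*Y*(-93 + 50*Y))
sqrt(o(M) + w) = sqrt(6*31*(-31 + 17*31) - 32024) = sqrt(6*31*(-31 + 527) - 32024) = sqrt(6*31*496 - 32024) = sqrt(92256 - 32024) = sqrt(60232) = 2*sqrt(15058)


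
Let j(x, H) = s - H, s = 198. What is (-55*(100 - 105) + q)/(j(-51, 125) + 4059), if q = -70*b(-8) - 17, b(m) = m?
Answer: 409/2066 ≈ 0.19797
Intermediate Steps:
q = 543 (q = -70*(-8) - 17 = 560 - 17 = 543)
j(x, H) = 198 - H
(-55*(100 - 105) + q)/(j(-51, 125) + 4059) = (-55*(100 - 105) + 543)/((198 - 1*125) + 4059) = (-55*(-5) + 543)/((198 - 125) + 4059) = (275 + 543)/(73 + 4059) = 818/4132 = 818*(1/4132) = 409/2066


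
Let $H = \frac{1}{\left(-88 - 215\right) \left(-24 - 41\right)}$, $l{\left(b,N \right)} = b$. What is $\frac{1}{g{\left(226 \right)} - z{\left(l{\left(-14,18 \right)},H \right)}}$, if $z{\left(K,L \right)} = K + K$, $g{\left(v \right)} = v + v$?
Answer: $\frac{1}{480} \approx 0.0020833$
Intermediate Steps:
$g{\left(v \right)} = 2 v$
$H = \frac{1}{19695}$ ($H = \frac{1}{\left(-303\right) \left(-65\right)} = \left(- \frac{1}{303}\right) \left(- \frac{1}{65}\right) = \frac{1}{19695} \approx 5.0774 \cdot 10^{-5}$)
$z{\left(K,L \right)} = 2 K$
$\frac{1}{g{\left(226 \right)} - z{\left(l{\left(-14,18 \right)},H \right)}} = \frac{1}{2 \cdot 226 - 2 \left(-14\right)} = \frac{1}{452 - -28} = \frac{1}{452 + 28} = \frac{1}{480}$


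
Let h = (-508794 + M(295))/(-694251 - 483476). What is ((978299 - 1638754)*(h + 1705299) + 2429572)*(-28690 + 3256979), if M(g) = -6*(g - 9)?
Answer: -4282131315506496053211169/1177727 ≈ -3.6359e+18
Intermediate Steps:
M(g) = 54 - 6*g (M(g) = -6*(-9 + g) = 54 - 6*g)
h = 510510/1177727 (h = (-508794 + (54 - 6*295))/(-694251 - 483476) = (-508794 + (54 - 1770))/(-1177727) = (-508794 - 1716)*(-1/1177727) = -510510*(-1/1177727) = 510510/1177727 ≈ 0.43347)
((978299 - 1638754)*(h + 1705299) + 2429572)*(-28690 + 3256979) = ((978299 - 1638754)*(510510/1177727 + 1705299) + 2429572)*(-28690 + 3256979) = (-660455*2008377185883/1177727 + 2429572)*3228289 = (-1326442754302356765/1177727 + 2429572)*3228289 = -1326439892929813921/1177727*3228289 = -4282131315506496053211169/1177727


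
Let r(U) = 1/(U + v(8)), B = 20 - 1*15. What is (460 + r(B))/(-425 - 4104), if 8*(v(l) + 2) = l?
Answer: -263/2588 ≈ -0.10162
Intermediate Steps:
v(l) = -2 + l/8
B = 5 (B = 20 - 15 = 5)
r(U) = 1/(-1 + U) (r(U) = 1/(U + (-2 + (1/8)*8)) = 1/(U + (-2 + 1)) = 1/(U - 1) = 1/(-1 + U))
(460 + r(B))/(-425 - 4104) = (460 + 1/(-1 + 5))/(-425 - 4104) = (460 + 1/4)/(-4529) = (460 + 1/4)*(-1/4529) = (1841/4)*(-1/4529) = -263/2588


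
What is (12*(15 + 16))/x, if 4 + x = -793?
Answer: -372/797 ≈ -0.46675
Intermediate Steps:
x = -797 (x = -4 - 793 = -797)
(12*(15 + 16))/x = (12*(15 + 16))/(-797) = (12*31)*(-1/797) = 372*(-1/797) = -372/797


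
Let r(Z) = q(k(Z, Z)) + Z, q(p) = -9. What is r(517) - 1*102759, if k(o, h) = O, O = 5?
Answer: -102251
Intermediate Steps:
k(o, h) = 5
r(Z) = -9 + Z
r(517) - 1*102759 = (-9 + 517) - 1*102759 = 508 - 102759 = -102251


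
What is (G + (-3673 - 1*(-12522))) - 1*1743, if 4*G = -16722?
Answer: 5851/2 ≈ 2925.5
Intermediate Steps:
G = -8361/2 (G = (¼)*(-16722) = -8361/2 ≈ -4180.5)
(G + (-3673 - 1*(-12522))) - 1*1743 = (-8361/2 + (-3673 - 1*(-12522))) - 1*1743 = (-8361/2 + (-3673 + 12522)) - 1743 = (-8361/2 + 8849) - 1743 = 9337/2 - 1743 = 5851/2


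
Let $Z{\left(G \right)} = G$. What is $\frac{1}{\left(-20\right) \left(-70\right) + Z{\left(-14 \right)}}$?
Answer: $\frac{1}{1386} \approx 0.0007215$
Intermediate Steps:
$\frac{1}{\left(-20\right) \left(-70\right) + Z{\left(-14 \right)}} = \frac{1}{\left(-20\right) \left(-70\right) - 14} = \frac{1}{1400 - 14} = \frac{1}{1386}$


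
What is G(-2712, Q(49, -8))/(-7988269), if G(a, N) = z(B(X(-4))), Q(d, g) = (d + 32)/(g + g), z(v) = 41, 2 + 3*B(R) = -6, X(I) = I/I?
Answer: -41/7988269 ≈ -5.1325e-6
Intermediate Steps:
X(I) = 1
B(R) = -8/3 (B(R) = -⅔ + (⅓)*(-6) = -⅔ - 2 = -8/3)
Q(d, g) = (32 + d)/(2*g) (Q(d, g) = (32 + d)/((2*g)) = (32 + d)*(1/(2*g)) = (32 + d)/(2*g))
G(a, N) = 41
G(-2712, Q(49, -8))/(-7988269) = 41/(-7988269) = 41*(-1/7988269) = -41/7988269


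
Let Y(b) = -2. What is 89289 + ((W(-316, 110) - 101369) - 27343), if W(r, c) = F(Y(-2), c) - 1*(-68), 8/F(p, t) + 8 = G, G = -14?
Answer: -432909/11 ≈ -39355.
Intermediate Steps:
F(p, t) = -4/11 (F(p, t) = 8/(-8 - 14) = 8/(-22) = 8*(-1/22) = -4/11)
W(r, c) = 744/11 (W(r, c) = -4/11 - 1*(-68) = -4/11 + 68 = 744/11)
89289 + ((W(-316, 110) - 101369) - 27343) = 89289 + ((744/11 - 101369) - 27343) = 89289 + (-1114315/11 - 27343) = 89289 - 1415088/11 = -432909/11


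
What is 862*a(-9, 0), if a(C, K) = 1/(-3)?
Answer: -862/3 ≈ -287.33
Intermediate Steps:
a(C, K) = -⅓
862*a(-9, 0) = 862*(-⅓) = -862/3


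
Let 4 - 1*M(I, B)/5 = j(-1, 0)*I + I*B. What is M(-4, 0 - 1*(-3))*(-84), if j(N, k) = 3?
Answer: -11760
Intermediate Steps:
M(I, B) = 20 - 15*I - 5*B*I (M(I, B) = 20 - 5*(3*I + I*B) = 20 - 5*(3*I + B*I) = 20 + (-15*I - 5*B*I) = 20 - 15*I - 5*B*I)
M(-4, 0 - 1*(-3))*(-84) = (20 - 15*(-4) - 5*(0 - 1*(-3))*(-4))*(-84) = (20 + 60 - 5*(0 + 3)*(-4))*(-84) = (20 + 60 - 5*3*(-4))*(-84) = (20 + 60 + 60)*(-84) = 140*(-84) = -11760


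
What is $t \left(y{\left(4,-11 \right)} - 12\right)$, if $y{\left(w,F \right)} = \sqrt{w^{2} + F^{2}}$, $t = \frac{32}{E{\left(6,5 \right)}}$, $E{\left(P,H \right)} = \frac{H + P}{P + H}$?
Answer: $-384 + 32 \sqrt{137} \approx -9.4496$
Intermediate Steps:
$E{\left(P,H \right)} = 1$ ($E{\left(P,H \right)} = \frac{H + P}{H + P} = 1$)
$t = 32$ ($t = \frac{32}{1} = 32 \cdot 1 = 32$)
$y{\left(w,F \right)} = \sqrt{F^{2} + w^{2}}$
$t \left(y{\left(4,-11 \right)} - 12\right) = 32 \left(\sqrt{\left(-11\right)^{2} + 4^{2}} - 12\right) = 32 \left(\sqrt{121 + 16} - 12\right) = 32 \left(\sqrt{137} - 12\right) = 32 \left(-12 + \sqrt{137}\right) = -384 + 32 \sqrt{137}$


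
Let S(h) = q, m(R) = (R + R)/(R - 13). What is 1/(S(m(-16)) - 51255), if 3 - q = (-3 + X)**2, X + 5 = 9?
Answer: -1/51253 ≈ -1.9511e-5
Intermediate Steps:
X = 4 (X = -5 + 9 = 4)
q = 2 (q = 3 - (-3 + 4)**2 = 3 - 1*1**2 = 3 - 1*1 = 3 - 1 = 2)
m(R) = 2*R/(-13 + R) (m(R) = (2*R)/(-13 + R) = 2*R/(-13 + R))
S(h) = 2
1/(S(m(-16)) - 51255) = 1/(2 - 51255) = 1/(-51253) = -1/51253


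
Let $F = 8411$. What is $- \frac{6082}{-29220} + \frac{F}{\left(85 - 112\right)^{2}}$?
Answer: $\frac{41700533}{3550230} \approx 11.746$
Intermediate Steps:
$- \frac{6082}{-29220} + \frac{F}{\left(85 - 112\right)^{2}} = - \frac{6082}{-29220} + \frac{8411}{\left(85 - 112\right)^{2}} = \left(-6082\right) \left(- \frac{1}{29220}\right) + \frac{8411}{\left(-27\right)^{2}} = \frac{3041}{14610} + \frac{8411}{729} = \frac{41700533}{3550230}$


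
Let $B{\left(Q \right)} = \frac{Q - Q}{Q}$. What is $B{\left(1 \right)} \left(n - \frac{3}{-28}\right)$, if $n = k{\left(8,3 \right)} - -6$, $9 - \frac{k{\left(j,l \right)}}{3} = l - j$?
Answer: $0$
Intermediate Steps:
$B{\left(Q \right)} = 0$ ($B{\left(Q \right)} = \frac{0}{Q} = 0$)
$k{\left(j,l \right)} = 27 - 3 l + 3 j$ ($k{\left(j,l \right)} = 27 - 3 \left(l - j\right) = 27 + \left(- 3 l + 3 j\right) = 27 - 3 l + 3 j$)
$n = 48$ ($n = \left(27 - 9 + 3 \cdot 8\right) - -6 = \left(27 - 9 + 24\right) + 6 = 42 + 6 = 48$)
$B{\left(1 \right)} \left(n - \frac{3}{-28}\right) = 0 \left(48 - \frac{3}{-28}\right) = 0 \left(48 - - \frac{3}{28}\right) = 0 \left(48 + \frac{3}{28}\right) = 0 \cdot \frac{1347}{28} = 0$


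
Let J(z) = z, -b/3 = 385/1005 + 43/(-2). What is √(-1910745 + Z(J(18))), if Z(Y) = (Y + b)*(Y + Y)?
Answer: 3*I*√951576411/67 ≈ 1381.2*I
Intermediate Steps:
b = 8489/134 (b = -3*(385/1005 + 43/(-2)) = -3*(385*(1/1005) + 43*(-½)) = -3*(77/201 - 43/2) = -3*(-8489/402) = 8489/134 ≈ 63.351)
Z(Y) = 2*Y*(8489/134 + Y) (Z(Y) = (Y + 8489/134)*(Y + Y) = (8489/134 + Y)*(2*Y) = 2*Y*(8489/134 + Y))
√(-1910745 + Z(J(18))) = √(-1910745 + (1/67)*18*(8489 + 134*18)) = √(-1910745 + (1/67)*18*(8489 + 2412)) = √(-1910745 + (1/67)*18*10901) = √(-1910745 + 196218/67) = √(-127823697/67) = 3*I*√951576411/67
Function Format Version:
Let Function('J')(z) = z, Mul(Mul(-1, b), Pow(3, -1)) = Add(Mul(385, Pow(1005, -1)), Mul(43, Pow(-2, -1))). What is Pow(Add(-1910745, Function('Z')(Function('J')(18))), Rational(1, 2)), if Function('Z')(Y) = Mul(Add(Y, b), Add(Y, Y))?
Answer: Mul(Rational(3, 67), I, Pow(951576411, Rational(1, 2))) ≈ Mul(1381.2, I)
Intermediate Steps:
b = Rational(8489, 134) (b = Mul(-3, Add(Mul(385, Pow(1005, -1)), Mul(43, Pow(-2, -1)))) = Mul(-3, Add(Mul(385, Rational(1, 1005)), Mul(43, Rational(-1, 2)))) = Mul(-3, Add(Rational(77, 201), Rational(-43, 2))) = Mul(-3, Rational(-8489, 402)) = Rational(8489, 134) ≈ 63.351)
Function('Z')(Y) = Mul(2, Y, Add(Rational(8489, 134), Y)) (Function('Z')(Y) = Mul(Add(Y, Rational(8489, 134)), Add(Y, Y)) = Mul(Add(Rational(8489, 134), Y), Mul(2, Y)) = Mul(2, Y, Add(Rational(8489, 134), Y)))
Pow(Add(-1910745, Function('Z')(Function('J')(18))), Rational(1, 2)) = Pow(Add(-1910745, Mul(Rational(1, 67), 18, Add(8489, Mul(134, 18)))), Rational(1, 2)) = Pow(Add(-1910745, Mul(Rational(1, 67), 18, Add(8489, 2412))), Rational(1, 2)) = Pow(Add(-1910745, Mul(Rational(1, 67), 18, 10901)), Rational(1, 2)) = Pow(Add(-1910745, Rational(196218, 67)), Rational(1, 2)) = Pow(Rational(-127823697, 67), Rational(1, 2)) = Mul(Rational(3, 67), I, Pow(951576411, Rational(1, 2)))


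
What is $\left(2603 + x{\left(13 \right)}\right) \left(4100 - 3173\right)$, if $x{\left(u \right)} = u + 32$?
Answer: $2454696$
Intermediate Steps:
$x{\left(u \right)} = 32 + u$
$\left(2603 + x{\left(13 \right)}\right) \left(4100 - 3173\right) = \left(2603 + \left(32 + 13\right)\right) \left(4100 - 3173\right) = \left(2603 + 45\right) 927 = 2648 \cdot 927 = 2454696$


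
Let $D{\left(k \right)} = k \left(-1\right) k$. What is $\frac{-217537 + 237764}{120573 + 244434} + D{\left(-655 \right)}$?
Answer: $- \frac{156597107948}{365007} \approx -4.2903 \cdot 10^{5}$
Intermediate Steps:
$D{\left(k \right)} = - k^{2}$ ($D{\left(k \right)} = - k k = - k^{2}$)
$\frac{-217537 + 237764}{120573 + 244434} + D{\left(-655 \right)} = \frac{-217537 + 237764}{120573 + 244434} - \left(-655\right)^{2} = \frac{20227}{365007} - 429025 = - \frac{156597107948}{365007}$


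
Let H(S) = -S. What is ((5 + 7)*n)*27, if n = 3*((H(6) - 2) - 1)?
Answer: -8748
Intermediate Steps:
n = -27 (n = 3*((-1*6 - 2) - 1) = 3*((-6 - 2) - 1) = 3*(-8 - 1) = 3*(-9) = -27)
((5 + 7)*n)*27 = ((5 + 7)*(-27))*27 = (12*(-27))*27 = -324*27 = -8748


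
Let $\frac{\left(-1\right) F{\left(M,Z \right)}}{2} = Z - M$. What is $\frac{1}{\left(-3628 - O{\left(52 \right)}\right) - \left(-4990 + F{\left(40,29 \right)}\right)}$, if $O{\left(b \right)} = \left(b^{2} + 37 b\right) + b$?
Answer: $- \frac{1}{3340} \approx -0.0002994$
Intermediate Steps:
$F{\left(M,Z \right)} = - 2 Z + 2 M$ ($F{\left(M,Z \right)} = - 2 \left(Z - M\right) = - 2 Z + 2 M$)
$O{\left(b \right)} = b^{2} + 38 b$
$\frac{1}{\left(-3628 - O{\left(52 \right)}\right) - \left(-4990 + F{\left(40,29 \right)}\right)} = \frac{1}{\left(-3628 - 52 \left(38 + 52\right)\right) - \left(-4990 - 58 + 80\right)} = \frac{1}{\left(-3628 - 52 \cdot 90\right) + \left(4990 - \left(-58 + 80\right)\right)} = \frac{1}{\left(-3628 - 4680\right) + \left(4990 - 22\right)} = \frac{1}{-8308 + 4968} = \frac{1}{-3340} = - \frac{1}{3340}$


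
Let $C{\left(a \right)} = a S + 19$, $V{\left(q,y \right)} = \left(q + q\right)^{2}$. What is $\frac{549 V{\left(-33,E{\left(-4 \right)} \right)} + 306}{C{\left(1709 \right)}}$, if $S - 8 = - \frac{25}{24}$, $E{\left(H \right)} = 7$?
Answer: $\frac{57402000}{285859} \approx 200.81$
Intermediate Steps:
$V{\left(q,y \right)} = 4 q^{2}$ ($V{\left(q,y \right)} = \left(2 q\right)^{2} = 4 q^{2}$)
$S = \frac{167}{24}$ ($S = 8 - \frac{25}{24} = \frac{167}{24} \approx 6.9583$)
$C{\left(a \right)} = 19 + \frac{167 a}{24}$ ($C{\left(a \right)} = a \frac{167}{24} + 19 = \frac{167 a}{24} + 19 = 19 + \frac{167 a}{24}$)
$\frac{549 V{\left(-33,E{\left(-4 \right)} \right)} + 306}{C{\left(1709 \right)}} = \frac{549 \cdot 4 \left(-33\right)^{2} + 306}{19 + \frac{167}{24} \cdot 1709} = \frac{549 \cdot 4 \cdot 1089 + 306}{19 + \frac{285403}{24}} = \frac{549 \cdot 4356 + 306}{\frac{285859}{24}} = \left(2391444 + 306\right) \frac{24}{285859} = 2391750 \cdot \frac{24}{285859} = \frac{57402000}{285859}$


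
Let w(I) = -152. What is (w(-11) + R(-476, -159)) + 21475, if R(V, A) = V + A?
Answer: 20688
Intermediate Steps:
R(V, A) = A + V
(w(-11) + R(-476, -159)) + 21475 = (-152 + (-159 - 476)) + 21475 = (-152 - 635) + 21475 = -787 + 21475 = 20688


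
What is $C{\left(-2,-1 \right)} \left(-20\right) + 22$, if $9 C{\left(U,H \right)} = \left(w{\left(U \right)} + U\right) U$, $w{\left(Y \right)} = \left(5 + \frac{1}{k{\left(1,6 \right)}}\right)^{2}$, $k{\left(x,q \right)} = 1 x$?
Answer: $\frac{1558}{9} \approx 173.11$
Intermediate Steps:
$k{\left(x,q \right)} = x$
$w{\left(Y \right)} = 36$ ($w{\left(Y \right)} = \left(5 + 1^{-1}\right)^{2} = \left(5 + 1\right)^{2} = 6^{2} = 36$)
$C{\left(U,H \right)} = \frac{U \left(36 + U\right)}{9}$ ($C{\left(U,H \right)} = \frac{\left(36 + U\right) U}{9} = \frac{U \left(36 + U\right)}{9}$)
$C{\left(-2,-1 \right)} \left(-20\right) + 22 = \frac{1}{9} \left(-2\right) \left(36 - 2\right) \left(-20\right) + 22 = \frac{1}{9} \left(-2\right) 34 \left(-20\right) + 22 = \left(- \frac{68}{9}\right) \left(-20\right) + 22 = \frac{1360}{9} + 22 = \frac{1558}{9}$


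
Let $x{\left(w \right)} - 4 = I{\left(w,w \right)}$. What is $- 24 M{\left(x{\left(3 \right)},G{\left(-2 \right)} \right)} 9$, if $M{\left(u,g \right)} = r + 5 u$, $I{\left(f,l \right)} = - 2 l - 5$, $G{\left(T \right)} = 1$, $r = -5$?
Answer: $8640$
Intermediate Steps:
$I{\left(f,l \right)} = -5 - 2 l$
$x{\left(w \right)} = -1 - 2 w$ ($x{\left(w \right)} = 4 - \left(5 + 2 w\right) = -1 - 2 w$)
$M{\left(u,g \right)} = -5 + 5 u$
$- 24 M{\left(x{\left(3 \right)},G{\left(-2 \right)} \right)} 9 = - 24 \left(-5 + 5 \left(-1 - 6\right)\right) 9 = - 24 \left(-5 + 5 \left(-7\right)\right) 9 = - 24 \left(-5 - 35\right) 9 = \left(-24\right) \left(-40\right) 9 = 960 \cdot 9 = 8640$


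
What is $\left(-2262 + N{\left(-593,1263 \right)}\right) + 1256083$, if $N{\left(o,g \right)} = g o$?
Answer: $504862$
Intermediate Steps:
$\left(-2262 + N{\left(-593,1263 \right)}\right) + 1256083 = \left(-2262 + 1263 \left(-593\right)\right) + 1256083 = \left(-2262 - 748959\right) + 1256083 = -751221 + 1256083 = 504862$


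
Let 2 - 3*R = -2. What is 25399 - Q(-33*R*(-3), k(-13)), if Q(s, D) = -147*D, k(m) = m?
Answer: 23488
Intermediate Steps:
R = 4/3 (R = 2/3 - 1/3*(-2) = 2/3 + 2/3 = 4/3 ≈ 1.3333)
25399 - Q(-33*R*(-3), k(-13)) = 25399 - (-147)*(-13) = 25399 - 1*1911 = 25399 - 1911 = 23488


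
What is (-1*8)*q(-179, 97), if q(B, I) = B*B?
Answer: -256328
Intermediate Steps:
q(B, I) = B²
(-1*8)*q(-179, 97) = -1*8*(-179)² = -8*32041 = -256328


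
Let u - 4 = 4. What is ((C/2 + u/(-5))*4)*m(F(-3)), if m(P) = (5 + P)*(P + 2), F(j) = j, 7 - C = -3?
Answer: -136/5 ≈ -27.200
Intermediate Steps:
u = 8 (u = 4 + 4 = 8)
C = 10 (C = 7 - 1*(-3) = 7 + 3 = 10)
m(P) = (2 + P)*(5 + P) (m(P) = (5 + P)*(2 + P) = (2 + P)*(5 + P))
((C/2 + u/(-5))*4)*m(F(-3)) = ((10/2 + 8/(-5))*4)*(10 + (-3)**2 + 7*(-3)) = ((10*(1/2) + 8*(-1/5))*4)*(10 + 9 - 21) = ((5 - 8/5)*4)*(-2) = ((17/5)*4)*(-2) = (68/5)*(-2) = -136/5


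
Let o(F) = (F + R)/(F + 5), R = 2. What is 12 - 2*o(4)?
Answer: 32/3 ≈ 10.667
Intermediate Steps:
o(F) = (2 + F)/(5 + F) (o(F) = (F + 2)/(F + 5) = (2 + F)/(5 + F))
12 - 2*o(4) = 12 - 2*(2 + 4)/(5 + 4) = 12 - 2*6/9 = 12 - 2*2/3 = 12 - 4/3 = 32/3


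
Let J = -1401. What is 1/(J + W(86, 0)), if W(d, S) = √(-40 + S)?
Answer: -1401/1962841 - 2*I*√10/1962841 ≈ -0.00071376 - 3.2221e-6*I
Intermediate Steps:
1/(J + W(86, 0)) = 1/(-1401 + √(-40 + 0)) = 1/(-1401 + √(-40)) = 1/(-1401 + 2*I*√10)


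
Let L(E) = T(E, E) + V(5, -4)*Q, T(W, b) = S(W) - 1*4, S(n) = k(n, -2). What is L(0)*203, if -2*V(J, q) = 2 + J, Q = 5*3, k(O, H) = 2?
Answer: -22127/2 ≈ -11064.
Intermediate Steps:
Q = 15
S(n) = 2
V(J, q) = -1 - J/2 (V(J, q) = -(2 + J)/2 = -1 - J/2)
T(W, b) = -2 (T(W, b) = 2 - 1*4 = 2 - 4 = -2)
L(E) = -109/2 (L(E) = -2 + (-1 - 1/2*5)*15 = -2 + (-1 - 5/2)*15 = -2 - 7/2*15 = -2 - 105/2 = -109/2)
L(0)*203 = -109/2*203 = -22127/2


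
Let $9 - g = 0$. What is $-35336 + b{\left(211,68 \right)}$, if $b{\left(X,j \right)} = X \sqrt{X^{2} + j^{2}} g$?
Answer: $-35336 + 1899 \sqrt{49145} \approx 3.8565 \cdot 10^{5}$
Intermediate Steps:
$g = 9$ ($g = 9 - 0 = 9 + 0 = 9$)
$b{\left(X,j \right)} = 9 X \sqrt{X^{2} + j^{2}}$ ($b{\left(X,j \right)} = X \sqrt{X^{2} + j^{2}} \cdot 9 = 9 X \sqrt{X^{2} + j^{2}}$)
$-35336 + b{\left(211,68 \right)} = -35336 + 9 \cdot 211 \sqrt{211^{2} + 68^{2}} = -35336 + 9 \cdot 211 \sqrt{44521 + 4624} = -35336 + 9 \cdot 211 \sqrt{49145} = -35336 + 1899 \sqrt{49145}$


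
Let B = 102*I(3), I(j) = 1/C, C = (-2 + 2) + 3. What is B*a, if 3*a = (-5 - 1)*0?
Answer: 0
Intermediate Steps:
C = 3 (C = 0 + 3 = 3)
I(j) = ⅓ (I(j) = 1/3 = ⅓)
B = 34 (B = 102*(⅓) = 34)
a = 0 (a = ((-5 - 1)*0)/3 = (-6*0)/3 = (⅓)*0 = 0)
B*a = 34*0 = 0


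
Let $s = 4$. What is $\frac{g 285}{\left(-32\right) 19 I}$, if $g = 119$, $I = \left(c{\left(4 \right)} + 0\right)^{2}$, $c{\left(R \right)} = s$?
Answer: $- \frac{1785}{512} \approx -3.4863$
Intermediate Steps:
$c{\left(R \right)} = 4$
$I = 16$ ($I = \left(4 + 0\right)^{2} = 4^{2} = 16$)
$\frac{g 285}{\left(-32\right) 19 I} = \frac{119 \cdot 285}{\left(-32\right) 19 \cdot 16} = \frac{33915}{\left(-608\right) 16} = \frac{33915}{-9728} = 33915 \left(- \frac{1}{9728}\right) = - \frac{1785}{512}$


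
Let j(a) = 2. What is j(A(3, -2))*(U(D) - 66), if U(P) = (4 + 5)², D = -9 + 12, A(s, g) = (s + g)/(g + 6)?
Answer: 30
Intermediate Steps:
A(s, g) = (g + s)/(6 + g)
D = 3
U(P) = 81 (U(P) = 9² = 81)
j(A(3, -2))*(U(D) - 66) = 2*(81 - 66) = 2*15 = 30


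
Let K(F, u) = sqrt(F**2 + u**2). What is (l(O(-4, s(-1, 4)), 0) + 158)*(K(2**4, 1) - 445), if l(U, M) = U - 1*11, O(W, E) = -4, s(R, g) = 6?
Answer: -63635 + 143*sqrt(257) ≈ -61343.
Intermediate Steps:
l(U, M) = -11 + U (l(U, M) = U - 11 = -11 + U)
(l(O(-4, s(-1, 4)), 0) + 158)*(K(2**4, 1) - 445) = ((-11 - 4) + 158)*(sqrt((2**4)**2 + 1**2) - 445) = (-15 + 158)*(sqrt(16**2 + 1) - 445) = 143*(sqrt(256 + 1) - 445) = 143*(sqrt(257) - 445) = 143*(-445 + sqrt(257)) = -63635 + 143*sqrt(257)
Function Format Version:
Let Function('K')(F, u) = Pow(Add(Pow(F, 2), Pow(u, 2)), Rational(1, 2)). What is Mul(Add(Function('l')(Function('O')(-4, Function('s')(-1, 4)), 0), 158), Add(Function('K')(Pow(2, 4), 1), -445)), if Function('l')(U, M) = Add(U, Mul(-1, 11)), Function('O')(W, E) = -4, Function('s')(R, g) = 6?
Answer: Add(-63635, Mul(143, Pow(257, Rational(1, 2)))) ≈ -61343.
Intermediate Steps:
Function('l')(U, M) = Add(-11, U) (Function('l')(U, M) = Add(U, -11) = Add(-11, U))
Mul(Add(Function('l')(Function('O')(-4, Function('s')(-1, 4)), 0), 158), Add(Function('K')(Pow(2, 4), 1), -445)) = Mul(Add(Add(-11, -4), 158), Add(Pow(Add(Pow(Pow(2, 4), 2), Pow(1, 2)), Rational(1, 2)), -445)) = Mul(Add(-15, 158), Add(Pow(Add(Pow(16, 2), 1), Rational(1, 2)), -445)) = Mul(143, Add(Pow(Add(256, 1), Rational(1, 2)), -445)) = Mul(143, Add(Pow(257, Rational(1, 2)), -445)) = Mul(143, Add(-445, Pow(257, Rational(1, 2)))) = Add(-63635, Mul(143, Pow(257, Rational(1, 2))))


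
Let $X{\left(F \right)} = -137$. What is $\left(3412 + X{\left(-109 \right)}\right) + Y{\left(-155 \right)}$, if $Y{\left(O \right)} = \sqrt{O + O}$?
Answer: $3275 + i \sqrt{310} \approx 3275.0 + 17.607 i$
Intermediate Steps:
$Y{\left(O \right)} = \sqrt{2} \sqrt{O}$ ($Y{\left(O \right)} = \sqrt{2 O} = \sqrt{2} \sqrt{O}$)
$\left(3412 + X{\left(-109 \right)}\right) + Y{\left(-155 \right)} = \left(3412 - 137\right) + \sqrt{2} \sqrt{-155} = 3275 + \sqrt{2} i \sqrt{155} = 3275 + i \sqrt{310}$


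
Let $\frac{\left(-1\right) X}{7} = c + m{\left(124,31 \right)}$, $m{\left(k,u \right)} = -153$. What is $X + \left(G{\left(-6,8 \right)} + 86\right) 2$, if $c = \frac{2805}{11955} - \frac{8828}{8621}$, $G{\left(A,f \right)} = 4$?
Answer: $\frac{8633508710}{6870937} \approx 1256.5$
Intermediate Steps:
$c = - \frac{5423789}{6870937}$ ($c = 2805 \cdot \frac{1}{11955} - \frac{8828}{8621} = \frac{187}{797} - \frac{8828}{8621} = - \frac{5423789}{6870937} \approx -0.78938$)
$X = \frac{7396740050}{6870937}$ ($X = - 7 \left(- \frac{5423789}{6870937} - 153\right) = \left(-7\right) \left(- \frac{1056677150}{6870937}\right) = \frac{7396740050}{6870937} \approx 1076.5$)
$X + \left(G{\left(-6,8 \right)} + 86\right) 2 = \frac{7396740050}{6870937} + \left(4 + 86\right) 2 = \frac{7396740050}{6870937} + 90 \cdot 2 = \frac{7396740050}{6870937} + 180 = \frac{8633508710}{6870937}$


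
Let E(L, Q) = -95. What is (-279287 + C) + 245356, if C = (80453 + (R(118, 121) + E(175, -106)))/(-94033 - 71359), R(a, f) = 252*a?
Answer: -2806013023/82696 ≈ -33932.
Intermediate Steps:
C = -55047/82696 (C = (80453 + (252*118 - 95))/(-94033 - 71359) = (80453 + (29736 - 95))/(-165392) = (80453 + 29641)*(-1/165392) = 110094*(-1/165392) = -55047/82696 ≈ -0.66566)
(-279287 + C) + 245356 = (-279287 - 55047/82696) + 245356 = -23095972799/82696 + 245356 = -2806013023/82696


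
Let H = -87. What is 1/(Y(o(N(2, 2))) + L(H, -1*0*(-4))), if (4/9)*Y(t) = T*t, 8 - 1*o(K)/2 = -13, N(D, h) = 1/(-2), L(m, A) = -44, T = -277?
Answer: -2/52441 ≈ -3.8138e-5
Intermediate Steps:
N(D, h) = -½ (N(D, h) = 1*(-½) = -½)
o(K) = 42 (o(K) = 16 - 2*(-13) = 16 + 26 = 42)
Y(t) = -2493*t/4 (Y(t) = 9*(-277*t)/4 = -2493*t/4)
1/(Y(o(N(2, 2))) + L(H, -1*0*(-4))) = 1/(-2493/4*42 - 44) = 1/(-52353/2 - 44) = 1/(-52441/2) = -2/52441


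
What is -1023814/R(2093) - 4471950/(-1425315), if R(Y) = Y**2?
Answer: 1208719056276/416253648629 ≈ 2.9038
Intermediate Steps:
-1023814/R(2093) - 4471950/(-1425315) = -1023814/(2093**2) - 4471950/(-1425315) = -1023814/4380649 - 4471950*(-1/1425315) = -1023814*1/4380649 + 298130/95021 = -1023814/4380649 + 298130/95021 = 1208719056276/416253648629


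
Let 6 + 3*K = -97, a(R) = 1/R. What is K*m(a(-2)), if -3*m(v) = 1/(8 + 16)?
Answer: 103/216 ≈ 0.47685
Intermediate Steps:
a(R) = 1/R
m(v) = -1/72 (m(v) = -1/(3*(8 + 16)) = -1/3/24 = -1/3*1/24 = -1/72)
K = -103/3 (K = -2 + (1/3)*(-97) = -2 - 97/3 = -103/3 ≈ -34.333)
K*m(a(-2)) = -103/3*(-1/72) = 103/216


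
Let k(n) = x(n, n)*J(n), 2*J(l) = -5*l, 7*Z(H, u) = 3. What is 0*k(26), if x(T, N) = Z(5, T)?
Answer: 0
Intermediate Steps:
Z(H, u) = 3/7 (Z(H, u) = (⅐)*3 = 3/7)
x(T, N) = 3/7
J(l) = -5*l/2 (J(l) = (-5*l)/2 = -5*l/2)
k(n) = -15*n/14 (k(n) = 3*(-5*n/2)/7 = -15*n/14)
0*k(26) = 0*(-15/14*26) = 0*(-195/7) = 0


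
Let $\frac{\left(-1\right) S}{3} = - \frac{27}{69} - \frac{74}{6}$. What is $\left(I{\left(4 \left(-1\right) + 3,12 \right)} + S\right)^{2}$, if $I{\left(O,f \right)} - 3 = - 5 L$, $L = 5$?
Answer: $\frac{138384}{529} \approx 261.6$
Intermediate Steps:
$I{\left(O,f \right)} = -22$ ($I{\left(O,f \right)} = 3 - 25 = -22$)
$S = \frac{878}{23}$ ($S = - 3 \left(- \frac{27}{69} - \frac{74}{6}\right) = - 3 \left(\left(-27\right) \frac{1}{69} - \frac{37}{3}\right) = - 3 \left(- \frac{9}{23} - \frac{37}{3}\right) = \left(-3\right) \left(- \frac{878}{69}\right) = \frac{878}{23} \approx 38.174$)
$\left(I{\left(4 \left(-1\right) + 3,12 \right)} + S\right)^{2} = \left(-22 + \frac{878}{23}\right)^{2} = \left(\frac{372}{23}\right)^{2} = \frac{138384}{529}$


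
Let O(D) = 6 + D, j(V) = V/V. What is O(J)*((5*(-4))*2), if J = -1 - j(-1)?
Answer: -160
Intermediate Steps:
j(V) = 1
J = -2 (J = -1 - 1*1 = -1 - 1 = -2)
O(J)*((5*(-4))*2) = (6 - 2)*((5*(-4))*2) = 4*(-20*2) = 4*(-40) = -160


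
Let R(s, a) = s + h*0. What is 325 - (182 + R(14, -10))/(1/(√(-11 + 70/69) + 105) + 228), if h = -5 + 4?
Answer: 4276994496591/13194883055 - 196*I*√47541/39584649165 ≈ 324.14 - 1.0796e-6*I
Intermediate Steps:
h = -1
R(s, a) = s (R(s, a) = s - 1*0 = s + 0 = s)
325 - (182 + R(14, -10))/(1/(√(-11 + 70/69) + 105) + 228) = 325 - (182 + 14)/(1/(√(-11 + 70/69) + 105) + 228) = 325 - 196/(1/(√(-11 + 70*(1/69)) + 105) + 228) = 325 - 196/(1/(√(-11 + 70/69) + 105) + 228) = 325 - 196/(1/(√(-689/69) + 105) + 228) = 325 - 196/(1/(I*√47541/69 + 105) + 228) = 325 - 196/(1/(105 + I*√47541/69) + 228) = 325 - 196/(228 + 1/(105 + I*√47541/69))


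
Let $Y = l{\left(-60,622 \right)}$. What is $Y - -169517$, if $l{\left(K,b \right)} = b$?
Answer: $170139$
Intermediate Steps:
$Y = 622$
$Y - -169517 = 622 - -169517 = 622 + 169517 = 170139$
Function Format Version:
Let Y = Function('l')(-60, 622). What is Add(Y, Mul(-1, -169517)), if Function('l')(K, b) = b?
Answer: 170139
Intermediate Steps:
Y = 622
Add(Y, Mul(-1, -169517)) = Add(622, Mul(-1, -169517)) = Add(622, 169517) = 170139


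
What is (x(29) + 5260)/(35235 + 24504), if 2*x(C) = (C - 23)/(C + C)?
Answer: 305083/3464862 ≈ 0.088051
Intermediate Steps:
x(C) = (-23 + C)/(4*C) (x(C) = ((C - 23)/(C + C))/2 = ((-23 + C)/((2*C)))/2 = ((-23 + C)*(1/(2*C)))/2 = ((-23 + C)/(2*C))/2 = (-23 + C)/(4*C))
(x(29) + 5260)/(35235 + 24504) = ((¼)*(-23 + 29)/29 + 5260)/(35235 + 24504) = ((¼)*(1/29)*6 + 5260)/59739 = (3/58 + 5260)*(1/59739) = (305083/58)*(1/59739) = 305083/3464862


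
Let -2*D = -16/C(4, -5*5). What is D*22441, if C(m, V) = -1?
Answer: -179528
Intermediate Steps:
D = -8 (D = -(-8)/(-1) = -(-8)*(-1) = -1/2*16 = -8)
D*22441 = -8*22441 = -179528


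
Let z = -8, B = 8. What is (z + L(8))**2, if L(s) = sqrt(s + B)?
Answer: 16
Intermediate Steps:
L(s) = sqrt(8 + s) (L(s) = sqrt(s + 8) = sqrt(8 + s))
(z + L(8))**2 = (-8 + sqrt(8 + 8))**2 = (-8 + sqrt(16))**2 = (-8 + 4)**2 = (-4)**2 = 16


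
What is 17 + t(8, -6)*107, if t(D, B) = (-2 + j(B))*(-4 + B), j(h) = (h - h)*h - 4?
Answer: 6437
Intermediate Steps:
j(h) = -4 (j(h) = 0*h - 4 = 0 - 4 = -4)
t(D, B) = 24 - 6*B (t(D, B) = (-2 - 4)*(-4 + B) = -6*(-4 + B) = 24 - 6*B)
17 + t(8, -6)*107 = 17 + (24 - 6*(-6))*107 = 17 + (24 + 36)*107 = 17 + 60*107 = 17 + 6420 = 6437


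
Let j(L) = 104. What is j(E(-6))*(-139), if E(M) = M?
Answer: -14456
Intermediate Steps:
j(E(-6))*(-139) = 104*(-139) = -14456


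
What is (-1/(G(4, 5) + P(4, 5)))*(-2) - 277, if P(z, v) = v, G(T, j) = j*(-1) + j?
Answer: -1383/5 ≈ -276.60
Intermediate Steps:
G(T, j) = 0 (G(T, j) = -j + j = 0)
(-1/(G(4, 5) + P(4, 5)))*(-2) - 277 = (-1/(0 + 5))*(-2) - 277 = (-1/5)*(-2) - 277 = ((1/5)*(-1))*(-2) - 277 = -1/5*(-2) - 277 = 2/5 - 277 = -1383/5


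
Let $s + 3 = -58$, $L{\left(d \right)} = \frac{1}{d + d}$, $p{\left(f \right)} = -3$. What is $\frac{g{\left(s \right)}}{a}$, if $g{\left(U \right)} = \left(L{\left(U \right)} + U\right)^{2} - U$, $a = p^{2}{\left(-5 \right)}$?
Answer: $\frac{56306173}{133956} \approx 420.33$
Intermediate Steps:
$L{\left(d \right)} = \frac{1}{2 d}$
$a = 9$ ($a = \left(-3\right)^{2} = 9$)
$s = -61$ ($s = -3 - 58 = -61$)
$g{\left(U \right)} = \left(U + \frac{1}{2 U}\right)^{2} - U$ ($g{\left(U \right)} = \left(\frac{1}{2 U} + U\right)^{2} - U = \left(U + \frac{1}{2 U}\right)^{2} - U$)
$\frac{g{\left(s \right)}}{a} = \frac{\left(-1\right) \left(-61\right) + \frac{\left(1 + 2 \left(-61\right)^{2}\right)^{2}}{4 \cdot 3721}}{9} = \left(61 + \frac{1}{4} \cdot \frac{1}{3721} \left(1 + 2 \cdot 3721\right)^{2}\right) \frac{1}{9} = \left(61 + \frac{1}{4} \cdot \frac{1}{3721} \left(1 + 7442\right)^{2}\right) \frac{1}{9} = \left(61 + \frac{1}{4} \cdot \frac{1}{3721} \cdot 7443^{2}\right) \frac{1}{9} = \left(61 + \frac{1}{4} \cdot \frac{1}{3721} \cdot 55398249\right) \frac{1}{9} = \left(61 + \frac{55398249}{14884}\right) \frac{1}{9} = \frac{56306173}{14884} \cdot \frac{1}{9} = \frac{56306173}{133956}$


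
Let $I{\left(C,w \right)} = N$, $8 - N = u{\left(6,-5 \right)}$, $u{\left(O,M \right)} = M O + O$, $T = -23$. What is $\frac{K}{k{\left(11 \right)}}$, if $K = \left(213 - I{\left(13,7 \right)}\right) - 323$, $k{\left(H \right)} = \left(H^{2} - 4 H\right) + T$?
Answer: $- \frac{71}{27} \approx -2.6296$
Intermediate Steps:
$u{\left(O,M \right)} = O + M O$
$N = 32$ ($N = 8 - 6 \left(1 - 5\right) = 8 - 6 \left(-4\right) = 8 - -24 = 8 + 24 = 32$)
$k{\left(H \right)} = -23 + H^{2} - 4 H$ ($k{\left(H \right)} = \left(H^{2} - 4 H\right) - 23 = -23 + H^{2} - 4 H$)
$I{\left(C,w \right)} = 32$
$K = -142$ ($K = \left(213 - 32\right) - 323 = 181 - 323 = -142$)
$\frac{K}{k{\left(11 \right)}} = - \frac{142}{-23 + 11^{2} - 44} = - \frac{142}{-23 + 121 - 44} = - \frac{142}{54} = \left(-142\right) \frac{1}{54} = - \frac{71}{27}$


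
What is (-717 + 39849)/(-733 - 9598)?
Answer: -39132/10331 ≈ -3.7878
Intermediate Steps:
(-717 + 39849)/(-733 - 9598) = 39132/(-10331) = 39132*(-1/10331) = -39132/10331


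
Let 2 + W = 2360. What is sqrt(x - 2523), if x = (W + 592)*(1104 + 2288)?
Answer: 137*sqrt(533) ≈ 3162.9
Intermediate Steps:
W = 2358 (W = -2 + 2360 = 2358)
x = 10006400 (x = (2358 + 592)*(1104 + 2288) = 2950*3392 = 10006400)
sqrt(x - 2523) = sqrt(10006400 - 2523) = sqrt(10003877) = 137*sqrt(533)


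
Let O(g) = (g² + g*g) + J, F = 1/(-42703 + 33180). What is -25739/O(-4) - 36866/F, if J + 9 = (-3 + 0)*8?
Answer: 351100657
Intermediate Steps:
J = -33 (J = -9 + (-3 + 0)*8 = -9 - 3*8 = -9 - 24 = -33)
F = -1/9523 (F = 1/(-9523) = -1/9523 ≈ -0.00010501)
O(g) = -33 + 2*g² (O(g) = (g² + g*g) - 33 = (g² + g²) - 33 = 2*g² - 33 = -33 + 2*g²)
-25739/O(-4) - 36866/F = -25739/(-33 + 2*(-4)²) - 36866/(-1/9523) = -25739/(-33 + 2*16) - 36866*(-9523) = -25739/(-33 + 32) + 351074918 = -25739/(-1) + 351074918 = -25739*(-1) + 351074918 = 25739 + 351074918 = 351100657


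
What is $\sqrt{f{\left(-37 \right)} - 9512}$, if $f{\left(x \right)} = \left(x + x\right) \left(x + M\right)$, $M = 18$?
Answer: $i \sqrt{8106} \approx 90.033 i$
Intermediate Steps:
$f{\left(x \right)} = 2 x \left(18 + x\right)$ ($f{\left(x \right)} = \left(x + x\right) \left(x + 18\right) = 2 x \left(18 + x\right)$)
$\sqrt{f{\left(-37 \right)} - 9512} = \sqrt{2 \left(-37\right) \left(18 - 37\right) - 9512} = \sqrt{2 \left(-37\right) \left(-19\right) - 9512} = \sqrt{1406 - 9512} = \sqrt{-8106} = i \sqrt{8106}$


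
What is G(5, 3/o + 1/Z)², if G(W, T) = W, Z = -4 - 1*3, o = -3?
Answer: 25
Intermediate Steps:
Z = -7 (Z = -4 - 3 = -7)
G(5, 3/o + 1/Z)² = 5² = 25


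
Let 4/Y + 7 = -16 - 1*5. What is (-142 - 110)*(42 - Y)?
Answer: -10620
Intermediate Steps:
Y = -⅐ (Y = 4/(-7 + (-16 - 1*5)) = 4/(-7 + (-16 - 5)) = 4/(-7 - 21) = 4/(-28) = 4*(-1/28) = -⅐ ≈ -0.14286)
(-142 - 110)*(42 - Y) = (-142 - 110)*(42 - 1*(-⅐)) = -252*(42 + ⅐) = -252*295/7 = -10620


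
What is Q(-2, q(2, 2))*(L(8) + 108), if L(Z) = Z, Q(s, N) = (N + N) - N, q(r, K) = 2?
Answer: 232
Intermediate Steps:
Q(s, N) = N (Q(s, N) = 2*N - N = N)
Q(-2, q(2, 2))*(L(8) + 108) = 2*(8 + 108) = 2*116 = 232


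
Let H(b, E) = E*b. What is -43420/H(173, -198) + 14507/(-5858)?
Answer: -121284209/100329966 ≈ -1.2089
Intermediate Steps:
-43420/H(173, -198) + 14507/(-5858) = -43420/((-198*173)) + 14507/(-5858) = -43420/(-34254) + 14507*(-1/5858) = -43420*(-1/34254) - 14507/5858 = 21710/17127 - 14507/5858 = -121284209/100329966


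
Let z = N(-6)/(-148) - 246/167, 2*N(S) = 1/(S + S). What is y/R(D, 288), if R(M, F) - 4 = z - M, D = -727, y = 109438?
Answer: 64916870592/432743879 ≈ 150.01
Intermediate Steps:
N(S) = 1/(4*S) (N(S) = 1/(2*(S + S)) = 1/(2*((2*S))) = (1/(2*S))/2 = 1/(4*S))
z = -873625/593184 (z = ((¼)/(-6))/(-148) - 246/167 = ((¼)*(-⅙))*(-1/148) - 246*1/167 = -1/24*(-1/148) - 246/167 = 1/3552 - 246/167 = -873625/593184 ≈ -1.4728)
R(M, F) = 1499111/593184 - M (R(M, F) = 4 + (-873625/593184 - M) = 1499111/593184 - M)
y/R(D, 288) = 109438/(1499111/593184 - 1*(-727)) = 109438/(1499111/593184 + 727) = 109438/(432743879/593184) = 109438*(593184/432743879) = 64916870592/432743879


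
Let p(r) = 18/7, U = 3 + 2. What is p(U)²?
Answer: 324/49 ≈ 6.6122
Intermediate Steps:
U = 5
p(r) = 18/7 (p(r) = 18*(⅐) = 18/7)
p(U)² = (18/7)² = 324/49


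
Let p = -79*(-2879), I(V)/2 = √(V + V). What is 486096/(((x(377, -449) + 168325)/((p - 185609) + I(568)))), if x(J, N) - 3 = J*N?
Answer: -107589248/5 - 1296256*√71/315 ≈ -2.1553e+7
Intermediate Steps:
x(J, N) = 3 + J*N
I(V) = 2*√2*√V (I(V) = 2*√(V + V) = 2*√(2*V) = 2*(√2*√V) = 2*√2*√V)
p = 227441
486096/(((x(377, -449) + 168325)/((p - 185609) + I(568)))) = 486096/((((3 + 377*(-449)) + 168325)/((227441 - 185609) + 2*√2*√568))) = 486096/((((3 - 169273) + 168325)/(41832 + 2*√2*(2*√142)))) = 486096/(((-169270 + 168325)/(41832 + 8*√71))) = 486096/((-945/(41832 + 8*√71))) = 486096*(-664/15 - 8*√71/945) = -107589248/5 - 1296256*√71/315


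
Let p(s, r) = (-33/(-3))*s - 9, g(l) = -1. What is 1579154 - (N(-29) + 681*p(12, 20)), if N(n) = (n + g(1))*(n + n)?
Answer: 1493651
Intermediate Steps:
p(s, r) = -9 + 11*s (p(s, r) = (-33*(-⅓))*s - 9 = 11*s - 9 = -9 + 11*s)
N(n) = 2*n*(-1 + n) (N(n) = (n - 1)*(n + n) = (-1 + n)*(2*n) = 2*n*(-1 + n))
1579154 - (N(-29) + 681*p(12, 20)) = 1579154 - (2*(-29)*(-1 - 29) + 681*(-9 + 11*12)) = 1579154 - (2*(-29)*(-30) + 681*(-9 + 132)) = 1579154 - (1740 + 681*123) = 1579154 - (1740 + 83763) = 1579154 - 1*85503 = 1579154 - 85503 = 1493651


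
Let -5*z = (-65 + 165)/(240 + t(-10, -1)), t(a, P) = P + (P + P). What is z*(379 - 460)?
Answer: 540/79 ≈ 6.8354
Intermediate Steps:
t(a, P) = 3*P (t(a, P) = P + 2*P = 3*P)
z = -20/237 (z = -(-65 + 165)/(5*(240 + 3*(-1))) = -20/(240 - 3) = -20/237 ≈ -0.084388)
z*(379 - 460) = -20*(379 - 460)/237 = -20/237*(-81) = 540/79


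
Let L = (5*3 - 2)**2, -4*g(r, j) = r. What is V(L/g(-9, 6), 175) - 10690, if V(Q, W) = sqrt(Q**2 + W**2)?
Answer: -10690 + sqrt(2937601)/9 ≈ -10500.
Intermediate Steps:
g(r, j) = -r/4
L = 169 (L = (15 - 2)**2 = 13**2 = 169)
V(L/g(-9, 6), 175) - 10690 = sqrt((169/((-1/4*(-9))))**2 + 175**2) - 10690 = sqrt((169/(9/4))**2 + 30625) - 10690 = sqrt((169*(4/9))**2 + 30625) - 10690 = sqrt((676/9)**2 + 30625) - 10690 = sqrt(456976/81 + 30625) - 10690 = sqrt(2937601/81) - 10690 = sqrt(2937601)/9 - 10690 = -10690 + sqrt(2937601)/9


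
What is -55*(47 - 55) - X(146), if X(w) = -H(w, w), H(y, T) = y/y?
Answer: 441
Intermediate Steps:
H(y, T) = 1
X(w) = -1 (X(w) = -1*1 = -1)
-55*(47 - 55) - X(146) = -55*(47 - 55) - 1*(-1) = -55*(-8) + 1 = 440 + 1 = 441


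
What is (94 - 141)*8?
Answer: -376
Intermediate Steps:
(94 - 141)*8 = -47*8 = -376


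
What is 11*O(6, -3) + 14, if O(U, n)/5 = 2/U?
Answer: 97/3 ≈ 32.333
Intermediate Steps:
O(U, n) = 10/U (O(U, n) = 5*(2/U) = 10/U)
11*O(6, -3) + 14 = 11*(10/6) + 14 = 11*(10*(1/6)) + 14 = 11*(5/3) + 14 = 55/3 + 14 = 97/3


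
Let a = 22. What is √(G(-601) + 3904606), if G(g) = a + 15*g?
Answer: √3895613 ≈ 1973.7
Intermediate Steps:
G(g) = 22 + 15*g
√(G(-601) + 3904606) = √((22 + 15*(-601)) + 3904606) = √((22 - 9015) + 3904606) = √(-8993 + 3904606) = √3895613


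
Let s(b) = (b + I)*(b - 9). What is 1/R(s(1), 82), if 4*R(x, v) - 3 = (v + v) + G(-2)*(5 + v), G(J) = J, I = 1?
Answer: -4/7 ≈ -0.57143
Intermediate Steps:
s(b) = (1 + b)*(-9 + b) (s(b) = (b + 1)*(b - 9) = (1 + b)*(-9 + b))
R(x, v) = -7/4 (R(x, v) = ¾ + ((v + v) - 2*(5 + v))/4 = ¾ + (2*v + (-10 - 2*v))/4 = ¾ + (¼)*(-10) = ¾ - 5/2 = -7/4)
1/R(s(1), 82) = 1/(-7/4) = -4/7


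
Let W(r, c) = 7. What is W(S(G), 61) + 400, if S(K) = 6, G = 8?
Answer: 407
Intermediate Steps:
W(S(G), 61) + 400 = 7 + 400 = 407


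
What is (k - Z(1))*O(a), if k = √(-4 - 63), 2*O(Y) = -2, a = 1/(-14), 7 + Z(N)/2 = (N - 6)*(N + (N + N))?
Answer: -44 - I*√67 ≈ -44.0 - 8.1853*I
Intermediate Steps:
Z(N) = -14 + 6*N*(-6 + N) (Z(N) = -14 + 2*((N - 6)*(N + (N + N))) = -14 + 2*((-6 + N)*(N + 2*N)) = -14 + 2*((-6 + N)*(3*N)) = -14 + 2*(3*N*(-6 + N)) = -14 + 6*N*(-6 + N))
a = -1/14 (a = 1*(-1/14) = -1/14 ≈ -0.071429)
O(Y) = -1 (O(Y) = (½)*(-2) = -1)
k = I*√67 (k = √(-67) = I*√67 ≈ 8.1853*I)
(k - Z(1))*O(a) = (I*√67 - (-14 - 36*1 + 6*1²))*(-1) = (I*√67 - (-14 - 36 + 6*1))*(-1) = (I*√67 - (-14 - 36 + 6))*(-1) = (I*√67 - 1*(-44))*(-1) = (I*√67 + 44)*(-1) = (44 + I*√67)*(-1) = -44 - I*√67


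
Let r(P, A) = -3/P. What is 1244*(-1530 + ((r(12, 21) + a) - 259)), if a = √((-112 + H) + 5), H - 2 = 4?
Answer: -2225827 + 1244*I*√101 ≈ -2.2258e+6 + 12502.0*I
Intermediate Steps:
H = 6 (H = 2 + 4 = 6)
a = I*√101 (a = √((-112 + 6) + 5) = √(-106 + 5) = √(-101) = I*√101 ≈ 10.05*I)
1244*(-1530 + ((r(12, 21) + a) - 259)) = 1244*(-1530 + ((-3/12 + I*√101) - 259)) = 1244*(-1530 + ((-3*1/12 + I*√101) - 259)) = 1244*(-1530 + ((-¼ + I*√101) - 259)) = 1244*(-1530 + (-1037/4 + I*√101)) = 1244*(-7157/4 + I*√101) = -2225827 + 1244*I*√101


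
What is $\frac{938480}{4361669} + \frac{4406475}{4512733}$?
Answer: $\frac{23454695072615}{19683047631377} \approx 1.1916$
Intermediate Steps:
$\frac{938480}{4361669} + \frac{4406475}{4512733} = \frac{23454695072615}{19683047631377}$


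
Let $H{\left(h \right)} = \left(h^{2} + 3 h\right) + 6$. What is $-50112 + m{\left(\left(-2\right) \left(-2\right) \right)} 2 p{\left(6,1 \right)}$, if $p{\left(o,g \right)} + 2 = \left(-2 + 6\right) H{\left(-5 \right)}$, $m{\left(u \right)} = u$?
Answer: $-49616$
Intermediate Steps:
$H{\left(h \right)} = 6 + h^{2} + 3 h$
$p{\left(o,g \right)} = 62$ ($p{\left(o,g \right)} = -2 + \left(-2 + 6\right) \left(6 + \left(-5\right)^{2} + 3 \left(-5\right)\right) = -2 + 4 \left(6 + 25 - 15\right) = -2 + 4 \cdot 16 = -2 + 64 = 62$)
$-50112 + m{\left(\left(-2\right) \left(-2\right) \right)} 2 p{\left(6,1 \right)} = -50112 + \left(-2\right) \left(-2\right) 2 \cdot 62 = -50112 + 4 \cdot 2 \cdot 62 = -50112 + 8 \cdot 62 = -50112 + 496 = -49616$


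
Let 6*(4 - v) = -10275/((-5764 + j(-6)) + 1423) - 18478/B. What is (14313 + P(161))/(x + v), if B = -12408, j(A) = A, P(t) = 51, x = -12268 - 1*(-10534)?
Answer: -258253113888/31115547497 ≈ -8.2998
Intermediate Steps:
x = -1734 (x = -12268 + 10534 = -1734)
v = 60371431/17979192 (v = 4 - (-10275/((-5764 - 6) + 1423) - 18478/(-12408))/6 = 4 - (-10275/(-5770 + 1423) - 18478*(-1/12408))/6 = 4 - (-10275/(-4347) + 9239/6204)/6 = 4 - (-10275*(-1/4347) + 9239/6204)/6 = 4 - (3425/1449 + 9239/6204)/6 = 4 - ⅙*11545337/2996532 = 4 - 11545337/17979192 = 60371431/17979192 ≈ 3.3578)
(14313 + P(161))/(x + v) = (14313 + 51)/(-1734 + 60371431/17979192) = 14364/(-31115547497/17979192) = 14364*(-17979192/31115547497) = -258253113888/31115547497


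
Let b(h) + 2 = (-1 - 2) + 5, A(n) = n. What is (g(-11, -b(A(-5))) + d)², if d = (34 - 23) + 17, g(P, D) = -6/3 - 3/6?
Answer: 2601/4 ≈ 650.25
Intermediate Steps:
b(h) = 0 (b(h) = -2 + ((-1 - 2) + 5) = -2 + (-3 + 5) = -2 + 2 = 0)
g(P, D) = -5/2 (g(P, D) = -6*⅓ - 3*⅙ = -2 - ½ = -5/2)
d = 28 (d = 11 + 17 = 28)
(g(-11, -b(A(-5))) + d)² = (-5/2 + 28)² = (51/2)² = 2601/4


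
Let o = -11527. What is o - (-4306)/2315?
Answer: -26680699/2315 ≈ -11525.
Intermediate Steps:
o - (-4306)/2315 = -11527 - (-4306)/2315 = -11527 - 1*(-4306/2315) = -11527 + 4306/2315 = -26680699/2315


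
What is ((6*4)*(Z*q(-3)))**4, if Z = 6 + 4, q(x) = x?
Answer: 268738560000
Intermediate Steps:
Z = 10
((6*4)*(Z*q(-3)))**4 = ((6*4)*(10*(-3)))**4 = (24*(-30))**4 = (-720)**4 = 268738560000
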